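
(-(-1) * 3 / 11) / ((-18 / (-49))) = 49 / 66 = 0.74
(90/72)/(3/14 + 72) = 35/2022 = 0.02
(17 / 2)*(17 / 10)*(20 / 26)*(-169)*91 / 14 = -48841 / 4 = -12210.25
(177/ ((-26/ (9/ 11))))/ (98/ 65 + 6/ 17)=-2.99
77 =77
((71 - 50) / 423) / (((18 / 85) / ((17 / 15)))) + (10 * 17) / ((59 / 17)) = 22123817 / 449226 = 49.25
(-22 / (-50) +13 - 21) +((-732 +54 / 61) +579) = -243504 / 1525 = -159.67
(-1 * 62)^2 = 3844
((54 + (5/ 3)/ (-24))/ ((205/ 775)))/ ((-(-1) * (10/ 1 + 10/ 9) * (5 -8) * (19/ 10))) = -120373/ 37392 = -3.22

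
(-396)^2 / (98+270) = 426.13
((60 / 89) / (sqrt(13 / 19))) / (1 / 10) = 600* sqrt(247) / 1157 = 8.15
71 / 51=1.39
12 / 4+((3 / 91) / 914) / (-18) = 1497131 / 499044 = 3.00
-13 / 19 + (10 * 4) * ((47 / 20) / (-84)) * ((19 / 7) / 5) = -36077 / 27930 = -1.29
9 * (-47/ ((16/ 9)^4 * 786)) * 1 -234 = -234.05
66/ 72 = 11/ 12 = 0.92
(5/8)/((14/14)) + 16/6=79/24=3.29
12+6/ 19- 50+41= 63/ 19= 3.32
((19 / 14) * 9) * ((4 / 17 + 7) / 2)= 21033 / 476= 44.19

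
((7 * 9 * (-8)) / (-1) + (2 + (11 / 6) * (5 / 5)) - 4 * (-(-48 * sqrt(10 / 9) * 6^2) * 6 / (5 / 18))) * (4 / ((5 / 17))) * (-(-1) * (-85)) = 181338646.91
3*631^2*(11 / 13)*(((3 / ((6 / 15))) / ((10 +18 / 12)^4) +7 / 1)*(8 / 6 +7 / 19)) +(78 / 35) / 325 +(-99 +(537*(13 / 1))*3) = 729488332566934237 / 60480636125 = 12061518.85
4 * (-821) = -3284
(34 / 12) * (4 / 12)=17 / 18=0.94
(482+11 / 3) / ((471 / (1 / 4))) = 1457 / 5652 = 0.26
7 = 7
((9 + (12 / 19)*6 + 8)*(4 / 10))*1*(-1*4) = -632 / 19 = -33.26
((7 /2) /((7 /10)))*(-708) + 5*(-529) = -6185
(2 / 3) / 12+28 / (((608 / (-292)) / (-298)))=1370521 / 342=4007.37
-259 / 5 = -51.80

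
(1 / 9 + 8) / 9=73 / 81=0.90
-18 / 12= -1.50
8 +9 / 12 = 35 / 4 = 8.75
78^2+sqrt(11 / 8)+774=sqrt(22) / 4+6858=6859.17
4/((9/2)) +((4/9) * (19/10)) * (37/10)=301/75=4.01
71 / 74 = 0.96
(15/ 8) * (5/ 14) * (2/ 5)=15/ 56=0.27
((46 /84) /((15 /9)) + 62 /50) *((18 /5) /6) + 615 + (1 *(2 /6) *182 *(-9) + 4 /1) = 129397 /1750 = 73.94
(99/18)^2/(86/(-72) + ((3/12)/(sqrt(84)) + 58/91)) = -723422700/13290559 - 7729722 *sqrt(21)/13290559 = -57.10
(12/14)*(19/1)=114/7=16.29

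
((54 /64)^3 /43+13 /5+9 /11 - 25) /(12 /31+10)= -51814296613 /24953815040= -2.08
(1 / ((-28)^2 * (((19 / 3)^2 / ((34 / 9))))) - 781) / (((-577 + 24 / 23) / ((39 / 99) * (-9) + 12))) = 236404108845 / 20620704104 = 11.46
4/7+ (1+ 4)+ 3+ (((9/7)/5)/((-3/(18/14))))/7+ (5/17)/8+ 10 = 4336503/233240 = 18.59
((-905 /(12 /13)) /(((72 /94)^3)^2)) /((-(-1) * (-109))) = 126817468345685 /2847231295488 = 44.54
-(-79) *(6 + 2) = 632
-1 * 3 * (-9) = 27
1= 1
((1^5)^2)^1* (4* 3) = 12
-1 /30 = -0.03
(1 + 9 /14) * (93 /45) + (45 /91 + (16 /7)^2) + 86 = 1817633 /19110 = 95.11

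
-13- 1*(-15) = 2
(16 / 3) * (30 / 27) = 160 / 27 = 5.93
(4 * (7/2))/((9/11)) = 154/9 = 17.11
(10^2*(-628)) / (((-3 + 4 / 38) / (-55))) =-1193200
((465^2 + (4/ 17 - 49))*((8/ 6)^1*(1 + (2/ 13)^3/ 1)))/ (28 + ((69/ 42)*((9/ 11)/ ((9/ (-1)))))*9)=25598325984/ 2358733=10852.57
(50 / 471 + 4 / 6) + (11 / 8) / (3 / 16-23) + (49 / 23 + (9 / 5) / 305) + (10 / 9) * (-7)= -17832488972 / 3617951175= -4.93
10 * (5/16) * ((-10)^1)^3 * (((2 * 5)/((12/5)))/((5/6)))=-15625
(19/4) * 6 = 57/2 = 28.50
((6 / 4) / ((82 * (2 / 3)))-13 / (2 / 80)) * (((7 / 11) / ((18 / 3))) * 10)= -5969285 / 10824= -551.49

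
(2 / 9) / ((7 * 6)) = 1 / 189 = 0.01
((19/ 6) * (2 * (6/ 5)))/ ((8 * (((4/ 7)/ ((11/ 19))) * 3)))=77/ 240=0.32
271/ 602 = 0.45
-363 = -363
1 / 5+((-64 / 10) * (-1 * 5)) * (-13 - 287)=-9599.80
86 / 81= 1.06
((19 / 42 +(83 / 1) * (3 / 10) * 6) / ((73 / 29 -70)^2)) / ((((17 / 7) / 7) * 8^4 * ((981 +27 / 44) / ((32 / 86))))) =2037838033 / 232163272251319680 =0.00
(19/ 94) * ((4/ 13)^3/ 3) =608/ 309777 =0.00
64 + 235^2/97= 61433/97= 633.33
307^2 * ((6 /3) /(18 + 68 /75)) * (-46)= -325159050 /709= -458616.43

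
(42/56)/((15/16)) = 4/5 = 0.80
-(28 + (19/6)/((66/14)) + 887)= -181303/198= -915.67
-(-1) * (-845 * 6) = -5070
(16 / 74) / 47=8 / 1739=0.00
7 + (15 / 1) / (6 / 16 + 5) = 421 / 43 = 9.79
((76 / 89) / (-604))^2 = 361 / 180606721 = 0.00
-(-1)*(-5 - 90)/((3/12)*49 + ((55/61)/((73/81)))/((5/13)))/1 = -1692140/264529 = -6.40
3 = 3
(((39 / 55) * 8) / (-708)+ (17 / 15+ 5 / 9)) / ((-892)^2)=4909 / 2323736712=0.00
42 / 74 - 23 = -830 / 37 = -22.43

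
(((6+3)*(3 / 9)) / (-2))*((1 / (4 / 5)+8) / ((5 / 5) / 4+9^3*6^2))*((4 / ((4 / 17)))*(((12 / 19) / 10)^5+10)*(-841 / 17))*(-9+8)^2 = 3611661577776813 / 812292014759375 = 4.45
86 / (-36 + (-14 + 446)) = 43 / 198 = 0.22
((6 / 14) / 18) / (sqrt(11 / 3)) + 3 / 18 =sqrt(33) / 462 + 1 / 6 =0.18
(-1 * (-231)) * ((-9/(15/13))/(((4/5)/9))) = -20270.25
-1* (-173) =173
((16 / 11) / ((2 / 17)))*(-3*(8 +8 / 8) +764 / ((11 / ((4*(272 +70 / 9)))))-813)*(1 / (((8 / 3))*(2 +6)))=16175177 / 363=44559.72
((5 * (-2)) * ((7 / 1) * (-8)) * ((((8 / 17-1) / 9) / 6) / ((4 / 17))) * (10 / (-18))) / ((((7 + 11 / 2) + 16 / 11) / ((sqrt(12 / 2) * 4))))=30800 * sqrt(6) / 8289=9.10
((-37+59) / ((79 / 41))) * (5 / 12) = 2255 / 474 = 4.76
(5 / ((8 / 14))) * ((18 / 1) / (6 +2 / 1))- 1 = 299 / 16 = 18.69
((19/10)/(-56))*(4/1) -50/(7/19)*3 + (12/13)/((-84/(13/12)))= -85531/210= -407.29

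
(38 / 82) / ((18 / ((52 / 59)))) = 494 / 21771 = 0.02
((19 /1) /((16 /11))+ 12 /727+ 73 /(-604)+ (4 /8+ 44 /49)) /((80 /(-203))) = -35831255689 /983601920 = -36.43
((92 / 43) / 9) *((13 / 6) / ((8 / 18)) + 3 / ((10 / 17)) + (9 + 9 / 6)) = 2093 / 430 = 4.87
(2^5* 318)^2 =103550976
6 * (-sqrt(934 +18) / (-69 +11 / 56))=672 * sqrt(238) / 3853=2.69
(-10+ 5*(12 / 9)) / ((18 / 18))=-10 / 3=-3.33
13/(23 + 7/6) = 78/145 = 0.54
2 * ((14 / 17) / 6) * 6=28 / 17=1.65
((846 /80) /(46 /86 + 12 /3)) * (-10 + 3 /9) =-22.54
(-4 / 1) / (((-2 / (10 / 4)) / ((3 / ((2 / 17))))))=255 / 2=127.50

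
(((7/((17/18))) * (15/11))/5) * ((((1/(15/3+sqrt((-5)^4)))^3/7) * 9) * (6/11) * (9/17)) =243/8742250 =0.00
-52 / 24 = -13 / 6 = -2.17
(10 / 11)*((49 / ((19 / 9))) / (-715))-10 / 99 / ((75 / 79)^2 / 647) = -21951025568 / 302605875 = -72.54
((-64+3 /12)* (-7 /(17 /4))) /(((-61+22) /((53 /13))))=-1855 /169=-10.98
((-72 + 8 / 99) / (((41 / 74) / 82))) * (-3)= 1053760 / 33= 31932.12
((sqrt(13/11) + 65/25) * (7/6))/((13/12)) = 14 * sqrt(143)/143 + 14/5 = 3.97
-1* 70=-70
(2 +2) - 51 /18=7 /6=1.17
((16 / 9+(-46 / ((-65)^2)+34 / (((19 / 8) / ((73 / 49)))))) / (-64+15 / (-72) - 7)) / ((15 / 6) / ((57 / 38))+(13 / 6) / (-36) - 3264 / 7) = 470922950016 / 674722933395875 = 0.00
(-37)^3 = -50653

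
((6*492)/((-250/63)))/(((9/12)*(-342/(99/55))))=61992/11875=5.22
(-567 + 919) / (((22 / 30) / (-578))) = -277440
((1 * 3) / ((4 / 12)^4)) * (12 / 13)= 2916 / 13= 224.31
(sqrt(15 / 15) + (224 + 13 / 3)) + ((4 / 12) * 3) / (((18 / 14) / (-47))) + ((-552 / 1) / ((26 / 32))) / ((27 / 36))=-713.07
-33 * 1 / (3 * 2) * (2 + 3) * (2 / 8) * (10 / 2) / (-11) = 3.12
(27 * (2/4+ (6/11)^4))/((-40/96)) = -2791746/73205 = -38.14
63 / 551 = 0.11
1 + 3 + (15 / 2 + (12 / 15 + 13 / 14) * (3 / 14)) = 11633 / 980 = 11.87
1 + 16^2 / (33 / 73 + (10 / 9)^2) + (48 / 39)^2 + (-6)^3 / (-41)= 11026455229 / 69102917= 159.57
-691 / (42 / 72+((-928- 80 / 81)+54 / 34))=3806028 / 5104903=0.75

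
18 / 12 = 3 / 2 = 1.50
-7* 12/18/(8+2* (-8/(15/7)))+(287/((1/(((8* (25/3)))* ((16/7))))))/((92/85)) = 11149585/276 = 40397.05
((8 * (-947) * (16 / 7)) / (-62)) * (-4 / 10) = -121216 / 1085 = -111.72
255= 255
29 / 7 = 4.14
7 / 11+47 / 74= 1035 / 814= 1.27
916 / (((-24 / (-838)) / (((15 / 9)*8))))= 3838040 / 9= 426448.89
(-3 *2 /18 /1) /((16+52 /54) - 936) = 9 /24814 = 0.00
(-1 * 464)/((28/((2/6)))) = -116/21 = -5.52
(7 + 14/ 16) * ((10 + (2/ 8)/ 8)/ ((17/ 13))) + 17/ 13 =3491671/ 56576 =61.72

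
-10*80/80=-10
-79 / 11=-7.18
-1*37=-37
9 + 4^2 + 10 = 35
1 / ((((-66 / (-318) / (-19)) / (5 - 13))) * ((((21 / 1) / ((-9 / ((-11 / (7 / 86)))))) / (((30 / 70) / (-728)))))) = -9063 / 6628622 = -0.00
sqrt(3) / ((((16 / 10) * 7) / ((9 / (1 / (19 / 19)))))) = 45 * sqrt(3) / 56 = 1.39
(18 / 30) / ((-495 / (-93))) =31 / 275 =0.11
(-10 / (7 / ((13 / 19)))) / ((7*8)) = -65 / 3724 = -0.02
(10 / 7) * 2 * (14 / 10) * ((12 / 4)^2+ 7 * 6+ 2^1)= 212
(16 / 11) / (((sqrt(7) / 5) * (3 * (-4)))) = -20 * sqrt(7) / 231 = -0.23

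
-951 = -951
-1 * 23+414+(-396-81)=-86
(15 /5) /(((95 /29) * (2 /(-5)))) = -2.29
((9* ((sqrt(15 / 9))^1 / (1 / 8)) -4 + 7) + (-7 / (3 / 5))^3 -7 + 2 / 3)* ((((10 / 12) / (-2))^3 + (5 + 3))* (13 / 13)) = -588577535 / 46656 + 13699* sqrt(15) / 72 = -11878.37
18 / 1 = 18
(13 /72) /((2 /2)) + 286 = 20605 /72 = 286.18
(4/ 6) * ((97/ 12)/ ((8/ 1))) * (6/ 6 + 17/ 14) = 3007/ 2016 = 1.49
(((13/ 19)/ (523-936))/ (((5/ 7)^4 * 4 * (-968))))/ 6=4459/ 16276920000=0.00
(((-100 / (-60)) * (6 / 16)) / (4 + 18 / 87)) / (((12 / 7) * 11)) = 1015 / 128832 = 0.01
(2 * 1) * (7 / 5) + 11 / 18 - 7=-323 / 90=-3.59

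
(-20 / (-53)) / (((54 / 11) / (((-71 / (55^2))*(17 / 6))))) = -1207 / 236115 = -0.01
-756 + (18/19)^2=-272592/361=-755.10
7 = 7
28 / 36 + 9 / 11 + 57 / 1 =5801 / 99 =58.60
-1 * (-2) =2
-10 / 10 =-1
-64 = -64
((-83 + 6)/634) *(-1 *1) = 77/634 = 0.12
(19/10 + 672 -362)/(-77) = -3119/770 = -4.05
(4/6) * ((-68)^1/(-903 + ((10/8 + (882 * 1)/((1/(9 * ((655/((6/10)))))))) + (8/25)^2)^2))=-850000000/1408003375508417793483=-0.00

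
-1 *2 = -2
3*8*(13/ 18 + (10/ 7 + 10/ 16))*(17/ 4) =23783/ 84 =283.13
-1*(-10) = 10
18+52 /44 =211 /11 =19.18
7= 7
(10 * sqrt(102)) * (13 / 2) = 65 * sqrt(102) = 656.47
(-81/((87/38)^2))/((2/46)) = -298908/841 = -355.42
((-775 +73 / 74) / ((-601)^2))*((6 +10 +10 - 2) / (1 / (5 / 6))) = -572770 / 13364437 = -0.04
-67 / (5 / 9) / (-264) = 201 / 440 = 0.46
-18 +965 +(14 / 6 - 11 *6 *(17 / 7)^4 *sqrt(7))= 2848 / 3 - 5512386 *sqrt(7) / 2401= -5124.97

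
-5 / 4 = -1.25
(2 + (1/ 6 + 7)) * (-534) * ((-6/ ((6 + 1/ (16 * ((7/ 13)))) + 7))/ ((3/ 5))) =5482400/ 1469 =3732.06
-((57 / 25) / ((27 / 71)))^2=-1819801 / 50625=-35.95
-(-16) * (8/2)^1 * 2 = 128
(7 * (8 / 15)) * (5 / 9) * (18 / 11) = 112 / 33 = 3.39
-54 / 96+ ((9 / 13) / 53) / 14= -43335 / 77168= -0.56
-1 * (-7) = 7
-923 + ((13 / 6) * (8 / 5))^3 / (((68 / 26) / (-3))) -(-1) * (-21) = -991.79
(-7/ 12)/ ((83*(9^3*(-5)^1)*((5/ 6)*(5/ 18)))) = 7/ 840375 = 0.00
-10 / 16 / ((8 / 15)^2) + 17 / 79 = -80171 / 40448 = -1.98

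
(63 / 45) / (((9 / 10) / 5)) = 70 / 9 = 7.78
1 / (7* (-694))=-1 / 4858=-0.00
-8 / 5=-1.60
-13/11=-1.18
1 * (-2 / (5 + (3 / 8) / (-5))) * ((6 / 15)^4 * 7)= -1792 / 24625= -0.07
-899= -899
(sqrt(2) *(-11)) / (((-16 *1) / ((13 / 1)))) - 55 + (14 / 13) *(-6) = -799 / 13 + 143 *sqrt(2) / 16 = -48.82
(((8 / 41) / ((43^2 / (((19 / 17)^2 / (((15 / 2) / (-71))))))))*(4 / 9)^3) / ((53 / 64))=-1679753216 / 12697355163555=-0.00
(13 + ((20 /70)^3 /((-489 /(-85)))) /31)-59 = -239178022 /5199537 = -46.00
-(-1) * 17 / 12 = 17 / 12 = 1.42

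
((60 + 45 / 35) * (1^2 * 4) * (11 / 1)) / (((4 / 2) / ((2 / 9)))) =6292 / 21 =299.62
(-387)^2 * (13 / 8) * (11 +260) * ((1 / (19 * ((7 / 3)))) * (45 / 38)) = 71230885245 / 40432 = 1761745.28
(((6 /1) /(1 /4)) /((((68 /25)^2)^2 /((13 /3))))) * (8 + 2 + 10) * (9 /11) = 228515625 /7349848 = 31.09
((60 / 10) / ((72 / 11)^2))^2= 14641 / 746496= 0.02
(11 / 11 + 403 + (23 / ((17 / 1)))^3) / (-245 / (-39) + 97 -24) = 5.13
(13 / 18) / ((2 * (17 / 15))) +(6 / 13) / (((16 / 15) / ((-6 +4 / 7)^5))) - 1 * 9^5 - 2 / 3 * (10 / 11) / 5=-29951407948963 / 490293804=-61088.69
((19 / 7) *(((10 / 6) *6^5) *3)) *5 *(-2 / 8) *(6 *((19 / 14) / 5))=-10526760 / 49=-214831.84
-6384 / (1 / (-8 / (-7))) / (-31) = 7296 / 31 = 235.35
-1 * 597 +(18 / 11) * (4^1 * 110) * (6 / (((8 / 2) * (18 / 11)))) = 63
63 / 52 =1.21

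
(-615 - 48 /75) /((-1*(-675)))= -15391 /16875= -0.91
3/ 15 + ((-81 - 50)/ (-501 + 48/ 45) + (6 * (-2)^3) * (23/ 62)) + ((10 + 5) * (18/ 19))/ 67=-25350096358/ 1479665185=-17.13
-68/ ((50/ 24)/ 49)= -1599.36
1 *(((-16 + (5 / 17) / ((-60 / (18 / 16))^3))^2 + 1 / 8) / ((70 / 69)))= 252.47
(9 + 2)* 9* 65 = 6435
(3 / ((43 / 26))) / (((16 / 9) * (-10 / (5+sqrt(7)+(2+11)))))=-3159 / 1720 - 351 * sqrt(7) / 3440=-2.11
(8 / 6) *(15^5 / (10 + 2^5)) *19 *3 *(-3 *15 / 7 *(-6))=53001275.51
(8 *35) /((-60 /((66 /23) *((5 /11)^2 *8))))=-5600 /253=-22.13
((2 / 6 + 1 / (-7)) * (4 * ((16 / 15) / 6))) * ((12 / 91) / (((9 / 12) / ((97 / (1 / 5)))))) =198656 / 17199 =11.55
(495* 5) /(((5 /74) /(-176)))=-6446880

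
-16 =-16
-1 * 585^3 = -200201625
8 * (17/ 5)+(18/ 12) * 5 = 347/ 10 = 34.70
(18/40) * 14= 63/10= 6.30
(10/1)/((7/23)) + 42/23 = 5584/161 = 34.68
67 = 67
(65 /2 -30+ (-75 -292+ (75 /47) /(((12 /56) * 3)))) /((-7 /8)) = 408356 /987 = 413.73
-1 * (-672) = 672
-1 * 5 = -5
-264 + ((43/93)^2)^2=-263.95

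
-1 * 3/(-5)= 3/5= 0.60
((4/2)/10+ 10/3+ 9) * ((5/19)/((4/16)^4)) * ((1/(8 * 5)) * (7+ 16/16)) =168.87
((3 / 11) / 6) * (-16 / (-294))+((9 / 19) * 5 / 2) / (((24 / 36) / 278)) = 30343157 / 61446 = 493.82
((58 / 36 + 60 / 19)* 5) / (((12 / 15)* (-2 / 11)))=-163.93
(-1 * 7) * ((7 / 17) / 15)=-49 / 255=-0.19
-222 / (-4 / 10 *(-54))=-185 / 18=-10.28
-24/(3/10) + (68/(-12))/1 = -257/3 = -85.67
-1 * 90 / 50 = -9 / 5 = -1.80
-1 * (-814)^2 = -662596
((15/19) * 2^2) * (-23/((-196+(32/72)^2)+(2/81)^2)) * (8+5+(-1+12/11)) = 81487620/16780819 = 4.86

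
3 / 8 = 0.38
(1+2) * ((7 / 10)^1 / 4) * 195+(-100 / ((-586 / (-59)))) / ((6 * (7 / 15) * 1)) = 1620769 / 16408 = 98.78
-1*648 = -648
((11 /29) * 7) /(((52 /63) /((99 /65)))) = 480249 /98020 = 4.90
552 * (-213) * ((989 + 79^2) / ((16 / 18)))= -956333790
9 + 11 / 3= 38 / 3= 12.67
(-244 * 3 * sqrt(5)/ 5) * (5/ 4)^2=-511.50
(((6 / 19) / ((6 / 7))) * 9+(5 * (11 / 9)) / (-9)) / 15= 4058 / 23085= 0.18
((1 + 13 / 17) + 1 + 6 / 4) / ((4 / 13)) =1885 / 136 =13.86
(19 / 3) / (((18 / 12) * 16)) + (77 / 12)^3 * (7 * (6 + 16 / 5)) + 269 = 74665033 / 4320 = 17283.57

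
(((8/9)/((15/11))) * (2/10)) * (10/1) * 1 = 1.30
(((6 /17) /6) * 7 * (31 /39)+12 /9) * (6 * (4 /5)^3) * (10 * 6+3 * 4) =10146816 /27625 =367.31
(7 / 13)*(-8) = -4.31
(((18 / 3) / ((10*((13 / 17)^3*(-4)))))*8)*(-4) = 117912 / 10985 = 10.73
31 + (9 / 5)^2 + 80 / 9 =43.13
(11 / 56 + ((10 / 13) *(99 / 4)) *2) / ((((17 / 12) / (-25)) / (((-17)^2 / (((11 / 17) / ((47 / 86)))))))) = -2580430425 / 15652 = -164862.66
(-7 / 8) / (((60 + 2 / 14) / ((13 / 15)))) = -637 / 50520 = -0.01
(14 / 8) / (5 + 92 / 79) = 553 / 1948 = 0.28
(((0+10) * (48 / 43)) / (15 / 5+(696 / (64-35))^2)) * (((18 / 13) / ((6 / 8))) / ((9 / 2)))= 0.01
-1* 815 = -815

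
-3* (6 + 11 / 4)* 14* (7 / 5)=-1029 / 2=-514.50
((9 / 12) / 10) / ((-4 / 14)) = -21 / 80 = -0.26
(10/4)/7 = 5/14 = 0.36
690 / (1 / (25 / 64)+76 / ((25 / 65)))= 2875 / 834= 3.45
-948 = -948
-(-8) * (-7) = -56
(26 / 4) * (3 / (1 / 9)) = 351 / 2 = 175.50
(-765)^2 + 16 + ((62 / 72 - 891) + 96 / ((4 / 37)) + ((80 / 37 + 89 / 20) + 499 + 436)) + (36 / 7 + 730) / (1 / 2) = 6849069596 / 11655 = 587650.76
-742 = -742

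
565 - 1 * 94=471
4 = 4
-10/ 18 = -5/ 9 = -0.56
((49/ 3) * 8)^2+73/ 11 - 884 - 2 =1603247/ 99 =16194.41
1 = 1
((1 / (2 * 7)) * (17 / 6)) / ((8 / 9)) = 51 / 224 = 0.23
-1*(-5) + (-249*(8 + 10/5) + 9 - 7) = -2483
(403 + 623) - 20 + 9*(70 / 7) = 1096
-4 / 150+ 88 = 6598 / 75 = 87.97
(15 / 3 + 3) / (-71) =-8 / 71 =-0.11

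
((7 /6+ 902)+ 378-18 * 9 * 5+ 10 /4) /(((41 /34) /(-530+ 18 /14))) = -207677.25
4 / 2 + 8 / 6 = 10 / 3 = 3.33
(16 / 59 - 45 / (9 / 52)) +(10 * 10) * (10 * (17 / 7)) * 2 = 1898732 / 413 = 4597.41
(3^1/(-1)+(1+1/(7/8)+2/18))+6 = 331/63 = 5.25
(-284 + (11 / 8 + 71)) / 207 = -1.02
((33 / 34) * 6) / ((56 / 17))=99 / 56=1.77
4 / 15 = 0.27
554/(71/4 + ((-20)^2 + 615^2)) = 2216/1514571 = 0.00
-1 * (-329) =329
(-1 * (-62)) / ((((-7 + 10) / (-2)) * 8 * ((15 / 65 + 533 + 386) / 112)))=-11284 / 17925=-0.63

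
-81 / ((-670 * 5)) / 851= 81 / 2850850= 0.00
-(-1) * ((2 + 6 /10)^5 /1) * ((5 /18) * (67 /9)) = 24876631 /101250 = 245.70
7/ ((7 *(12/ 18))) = 3/ 2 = 1.50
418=418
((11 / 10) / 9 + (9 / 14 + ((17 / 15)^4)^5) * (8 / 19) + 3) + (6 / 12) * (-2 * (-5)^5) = 277167267720034896011913276187 / 88451829020118713378906250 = 3133.54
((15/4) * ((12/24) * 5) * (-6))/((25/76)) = -171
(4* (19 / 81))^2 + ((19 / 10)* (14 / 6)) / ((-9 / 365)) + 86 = -1219243 / 13122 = -92.92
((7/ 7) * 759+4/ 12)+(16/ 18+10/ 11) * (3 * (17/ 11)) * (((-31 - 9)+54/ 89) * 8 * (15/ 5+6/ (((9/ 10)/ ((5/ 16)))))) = -13715974/ 1089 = -12595.02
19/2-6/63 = 395/42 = 9.40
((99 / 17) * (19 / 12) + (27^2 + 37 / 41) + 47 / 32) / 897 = 5506053 / 6668896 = 0.83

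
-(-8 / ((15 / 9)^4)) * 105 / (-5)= -13608 / 625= -21.77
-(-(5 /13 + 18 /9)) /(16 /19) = 2.83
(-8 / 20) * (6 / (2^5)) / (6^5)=-1 / 103680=-0.00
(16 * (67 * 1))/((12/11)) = 2948/3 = 982.67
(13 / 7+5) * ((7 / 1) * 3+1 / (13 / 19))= 14016 / 91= 154.02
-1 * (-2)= 2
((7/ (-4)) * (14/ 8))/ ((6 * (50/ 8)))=-49/ 600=-0.08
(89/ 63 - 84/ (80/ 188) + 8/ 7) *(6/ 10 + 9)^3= -107741184/ 625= -172385.89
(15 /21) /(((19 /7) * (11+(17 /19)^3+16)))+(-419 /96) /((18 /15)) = -198616195 /54750528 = -3.63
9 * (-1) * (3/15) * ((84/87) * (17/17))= -252/145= -1.74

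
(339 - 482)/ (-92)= 143/ 92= 1.55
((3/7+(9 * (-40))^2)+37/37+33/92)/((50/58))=2420442979/16100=150338.07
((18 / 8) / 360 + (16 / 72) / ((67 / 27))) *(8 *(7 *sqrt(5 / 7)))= 1027 *sqrt(35) / 1340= 4.53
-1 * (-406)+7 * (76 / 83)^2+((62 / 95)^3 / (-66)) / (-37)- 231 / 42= 5861292884787467 / 14423566467750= 406.37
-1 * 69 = -69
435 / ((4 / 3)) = 1305 / 4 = 326.25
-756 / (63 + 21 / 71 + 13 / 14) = -751464 / 63839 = -11.77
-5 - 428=-433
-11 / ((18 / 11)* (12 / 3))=-121 / 72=-1.68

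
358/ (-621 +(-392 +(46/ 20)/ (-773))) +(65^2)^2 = 139779548353285/ 7830513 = 17850624.65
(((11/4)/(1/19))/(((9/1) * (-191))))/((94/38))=-3971/323172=-0.01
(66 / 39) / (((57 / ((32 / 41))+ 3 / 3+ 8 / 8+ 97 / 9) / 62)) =392832 / 321269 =1.22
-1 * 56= -56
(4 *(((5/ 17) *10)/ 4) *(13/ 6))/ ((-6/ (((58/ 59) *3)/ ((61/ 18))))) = -56550/ 61183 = -0.92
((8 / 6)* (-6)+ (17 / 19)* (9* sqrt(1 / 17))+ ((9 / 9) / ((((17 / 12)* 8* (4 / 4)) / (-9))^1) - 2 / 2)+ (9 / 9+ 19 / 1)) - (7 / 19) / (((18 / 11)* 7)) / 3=9* sqrt(17) / 19+ 88912 / 8721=12.15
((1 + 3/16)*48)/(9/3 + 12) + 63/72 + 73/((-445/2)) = 3095/712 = 4.35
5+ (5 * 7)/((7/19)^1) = 100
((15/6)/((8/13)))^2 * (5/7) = 21125/1792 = 11.79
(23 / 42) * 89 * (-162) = -55269 / 7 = -7895.57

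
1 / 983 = 0.00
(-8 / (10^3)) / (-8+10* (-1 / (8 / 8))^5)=0.00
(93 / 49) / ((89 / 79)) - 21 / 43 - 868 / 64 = -37103051 / 3000368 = -12.37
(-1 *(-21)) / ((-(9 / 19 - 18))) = 1.20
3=3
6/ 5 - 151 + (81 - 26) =-474/ 5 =-94.80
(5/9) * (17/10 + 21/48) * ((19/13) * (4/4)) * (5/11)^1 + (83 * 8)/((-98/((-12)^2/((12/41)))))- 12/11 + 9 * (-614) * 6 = -4090950403/112112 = -36489.85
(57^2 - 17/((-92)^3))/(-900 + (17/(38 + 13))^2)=-22769615961/6306594112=-3.61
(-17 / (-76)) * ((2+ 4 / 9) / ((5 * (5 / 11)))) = 2057 / 8550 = 0.24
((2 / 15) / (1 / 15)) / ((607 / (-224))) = -448 / 607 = -0.74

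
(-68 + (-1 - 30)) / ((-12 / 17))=561 / 4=140.25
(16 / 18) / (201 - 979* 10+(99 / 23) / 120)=-7360 / 79396623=-0.00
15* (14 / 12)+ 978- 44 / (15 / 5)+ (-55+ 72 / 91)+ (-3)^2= 510851 / 546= 935.62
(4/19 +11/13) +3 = 4.06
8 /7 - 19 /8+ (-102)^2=582555 /56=10402.77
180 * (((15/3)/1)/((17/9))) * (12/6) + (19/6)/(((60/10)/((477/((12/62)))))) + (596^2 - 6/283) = 41274873163/115464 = 357469.63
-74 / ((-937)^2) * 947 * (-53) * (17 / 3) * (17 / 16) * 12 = 536692363 / 1755938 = 305.64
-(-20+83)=-63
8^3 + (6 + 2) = 520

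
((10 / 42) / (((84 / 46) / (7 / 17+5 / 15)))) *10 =21850 / 22491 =0.97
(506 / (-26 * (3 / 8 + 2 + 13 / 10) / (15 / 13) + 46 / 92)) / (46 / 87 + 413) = -4402200 / 296126687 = -0.01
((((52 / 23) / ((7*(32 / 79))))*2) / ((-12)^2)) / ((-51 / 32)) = -1027 / 147798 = -0.01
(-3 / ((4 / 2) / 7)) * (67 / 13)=-54.12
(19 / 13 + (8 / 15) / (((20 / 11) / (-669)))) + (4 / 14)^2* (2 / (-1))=-3104447 / 15925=-194.94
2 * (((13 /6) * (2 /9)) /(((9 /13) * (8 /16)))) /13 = 52 /243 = 0.21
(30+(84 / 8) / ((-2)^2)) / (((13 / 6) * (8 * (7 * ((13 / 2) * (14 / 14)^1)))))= 783 / 18928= 0.04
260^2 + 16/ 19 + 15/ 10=2568889/ 38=67602.34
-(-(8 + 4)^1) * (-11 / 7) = -18.86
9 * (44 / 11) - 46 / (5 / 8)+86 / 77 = -14046 / 385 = -36.48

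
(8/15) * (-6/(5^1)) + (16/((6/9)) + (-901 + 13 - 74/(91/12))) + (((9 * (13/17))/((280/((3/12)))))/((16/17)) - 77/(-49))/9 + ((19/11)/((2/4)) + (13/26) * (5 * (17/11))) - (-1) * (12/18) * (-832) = -163928790073/115315200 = -1421.57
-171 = -171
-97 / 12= -8.08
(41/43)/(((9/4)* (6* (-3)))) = -82/3483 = -0.02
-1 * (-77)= 77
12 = 12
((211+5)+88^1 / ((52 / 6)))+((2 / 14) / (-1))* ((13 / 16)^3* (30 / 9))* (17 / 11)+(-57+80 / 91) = 1043299547 / 6150144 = 169.64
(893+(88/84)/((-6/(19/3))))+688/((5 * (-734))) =891.71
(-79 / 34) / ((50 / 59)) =-4661 / 1700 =-2.74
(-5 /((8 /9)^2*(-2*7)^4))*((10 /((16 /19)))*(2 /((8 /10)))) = -192375 /39337984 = -0.00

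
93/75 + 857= 21456/25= 858.24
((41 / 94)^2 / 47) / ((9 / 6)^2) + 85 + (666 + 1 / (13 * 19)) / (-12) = 27235575781 / 923194116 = 29.50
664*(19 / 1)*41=517256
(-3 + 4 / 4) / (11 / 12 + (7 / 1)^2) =-24 / 599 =-0.04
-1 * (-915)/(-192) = -305/64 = -4.77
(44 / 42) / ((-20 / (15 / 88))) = -1 / 112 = -0.01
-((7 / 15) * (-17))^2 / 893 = -14161 / 200925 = -0.07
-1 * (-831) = 831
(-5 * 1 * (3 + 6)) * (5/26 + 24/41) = -37305/1066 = -35.00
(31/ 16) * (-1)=-31/ 16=-1.94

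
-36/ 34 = -18/ 17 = -1.06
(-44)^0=1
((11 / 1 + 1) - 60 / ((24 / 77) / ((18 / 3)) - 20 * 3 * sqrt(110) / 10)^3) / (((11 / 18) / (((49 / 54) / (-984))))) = -6606233037118199769221 / 364825830819507836260064 - 2297861438205795 * sqrt(110) / 66331969239910515683648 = -0.02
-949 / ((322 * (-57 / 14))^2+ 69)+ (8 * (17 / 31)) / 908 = 51760747 / 12095125230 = 0.00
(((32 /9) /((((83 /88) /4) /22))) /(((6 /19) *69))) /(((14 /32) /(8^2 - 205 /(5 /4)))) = -3766681600 /1082403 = -3479.93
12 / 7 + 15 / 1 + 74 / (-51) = 5449 / 357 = 15.26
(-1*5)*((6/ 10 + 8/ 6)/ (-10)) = 29/ 30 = 0.97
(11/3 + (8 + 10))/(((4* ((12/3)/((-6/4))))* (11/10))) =-325/176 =-1.85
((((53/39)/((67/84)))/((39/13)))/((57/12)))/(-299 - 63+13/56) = -332416/1005798573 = -0.00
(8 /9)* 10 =80 /9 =8.89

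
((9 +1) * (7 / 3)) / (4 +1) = 14 / 3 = 4.67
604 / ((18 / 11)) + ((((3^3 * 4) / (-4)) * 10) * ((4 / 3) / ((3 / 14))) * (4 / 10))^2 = 4067578 / 9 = 451953.11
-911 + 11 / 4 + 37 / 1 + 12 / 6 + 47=-3289 / 4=-822.25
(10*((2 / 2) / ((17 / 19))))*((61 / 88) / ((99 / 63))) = 40565 / 8228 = 4.93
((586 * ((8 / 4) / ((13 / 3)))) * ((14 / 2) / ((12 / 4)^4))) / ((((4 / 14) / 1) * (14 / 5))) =10255 / 351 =29.22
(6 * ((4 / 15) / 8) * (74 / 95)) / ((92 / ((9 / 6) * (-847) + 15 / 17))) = -1597179 / 742900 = -2.15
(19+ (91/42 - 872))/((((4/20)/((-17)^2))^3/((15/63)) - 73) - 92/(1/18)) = 77013931090625/156501963003624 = 0.49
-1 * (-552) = 552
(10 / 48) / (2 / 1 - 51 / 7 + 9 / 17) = -595 / 13584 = -0.04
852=852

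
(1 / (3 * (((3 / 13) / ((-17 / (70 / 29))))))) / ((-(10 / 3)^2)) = 6409 / 7000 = 0.92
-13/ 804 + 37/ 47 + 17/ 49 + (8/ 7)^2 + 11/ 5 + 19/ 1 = 218713577/ 9258060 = 23.62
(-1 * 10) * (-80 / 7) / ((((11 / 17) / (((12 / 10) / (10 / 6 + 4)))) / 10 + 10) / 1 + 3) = 28800 / 3353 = 8.59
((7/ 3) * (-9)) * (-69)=1449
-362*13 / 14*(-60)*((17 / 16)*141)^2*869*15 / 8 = 2643384199952925 / 3584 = 737551395076.15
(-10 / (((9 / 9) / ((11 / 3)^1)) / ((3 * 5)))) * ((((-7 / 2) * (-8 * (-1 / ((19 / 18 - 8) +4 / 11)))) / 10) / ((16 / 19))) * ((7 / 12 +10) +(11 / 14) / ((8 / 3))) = -126042675 / 41696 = -3022.90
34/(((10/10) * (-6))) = -17/3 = -5.67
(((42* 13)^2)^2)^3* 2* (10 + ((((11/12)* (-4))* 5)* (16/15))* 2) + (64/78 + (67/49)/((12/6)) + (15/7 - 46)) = -156203648176805665552833371804560062545/3822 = -40869609674726757078187700000000000.00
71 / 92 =0.77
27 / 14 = 1.93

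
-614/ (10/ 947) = -290729/ 5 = -58145.80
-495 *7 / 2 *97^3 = -3162411945 / 2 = -1581205972.50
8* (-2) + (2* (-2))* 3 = -28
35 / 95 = 7 / 19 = 0.37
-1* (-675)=675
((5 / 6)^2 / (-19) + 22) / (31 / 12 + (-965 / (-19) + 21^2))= 0.04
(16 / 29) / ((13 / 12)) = 192 / 377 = 0.51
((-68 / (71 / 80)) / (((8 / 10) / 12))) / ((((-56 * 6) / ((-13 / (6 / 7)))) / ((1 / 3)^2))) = -11050 / 1917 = -5.76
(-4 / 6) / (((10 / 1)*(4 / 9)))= -3 / 20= -0.15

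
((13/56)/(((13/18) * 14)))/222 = 3/29008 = 0.00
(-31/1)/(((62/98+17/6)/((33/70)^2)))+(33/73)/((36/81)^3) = 376269003/119019200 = 3.16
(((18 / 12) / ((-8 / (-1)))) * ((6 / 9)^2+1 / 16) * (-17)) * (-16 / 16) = 1241 / 768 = 1.62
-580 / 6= -290 / 3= -96.67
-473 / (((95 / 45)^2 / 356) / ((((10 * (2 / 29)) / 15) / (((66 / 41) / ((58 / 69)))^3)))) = -3549163535152 / 14349601629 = -247.34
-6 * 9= -54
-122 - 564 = -686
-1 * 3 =-3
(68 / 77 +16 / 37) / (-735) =-0.00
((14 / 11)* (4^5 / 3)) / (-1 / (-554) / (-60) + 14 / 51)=2700328960 / 1706133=1582.72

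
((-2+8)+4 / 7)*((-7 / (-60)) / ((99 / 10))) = 23 / 297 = 0.08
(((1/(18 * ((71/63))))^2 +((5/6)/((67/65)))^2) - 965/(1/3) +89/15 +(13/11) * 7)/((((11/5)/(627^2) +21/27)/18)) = -209635337372685471/3145121004314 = -66654.14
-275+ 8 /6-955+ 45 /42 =-51559 /42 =-1227.60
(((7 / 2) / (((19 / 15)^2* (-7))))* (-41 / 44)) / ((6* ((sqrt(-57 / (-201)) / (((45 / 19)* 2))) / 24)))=10.33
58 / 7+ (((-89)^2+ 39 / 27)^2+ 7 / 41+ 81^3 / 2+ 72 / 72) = 2930556615691 / 46494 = 63030855.93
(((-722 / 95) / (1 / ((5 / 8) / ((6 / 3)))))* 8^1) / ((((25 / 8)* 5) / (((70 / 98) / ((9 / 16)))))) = -2432 / 1575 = -1.54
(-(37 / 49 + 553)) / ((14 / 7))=-13567 / 49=-276.88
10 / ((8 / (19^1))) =95 / 4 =23.75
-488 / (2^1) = -244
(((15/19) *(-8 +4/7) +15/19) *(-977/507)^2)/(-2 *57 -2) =71589675/440639108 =0.16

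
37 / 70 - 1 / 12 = 187 / 420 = 0.45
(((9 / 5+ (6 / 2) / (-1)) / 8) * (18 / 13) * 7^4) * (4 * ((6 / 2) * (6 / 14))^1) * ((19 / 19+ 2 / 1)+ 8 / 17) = -9835182 / 1105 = -8900.62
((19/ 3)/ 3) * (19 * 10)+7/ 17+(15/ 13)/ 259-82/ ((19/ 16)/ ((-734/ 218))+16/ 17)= 7934435575702/ 30262545495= 262.19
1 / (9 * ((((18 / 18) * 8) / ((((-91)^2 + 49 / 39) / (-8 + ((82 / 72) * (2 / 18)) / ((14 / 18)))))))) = -1130528 / 77025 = -14.68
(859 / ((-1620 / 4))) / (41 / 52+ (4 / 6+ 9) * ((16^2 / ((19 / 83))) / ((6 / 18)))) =-848692 / 12977319015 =-0.00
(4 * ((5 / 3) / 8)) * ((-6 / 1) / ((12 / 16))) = -20 / 3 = -6.67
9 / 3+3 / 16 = 51 / 16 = 3.19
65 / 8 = 8.12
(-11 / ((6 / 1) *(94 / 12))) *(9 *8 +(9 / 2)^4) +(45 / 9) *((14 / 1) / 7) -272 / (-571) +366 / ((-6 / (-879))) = 22979622759 / 429392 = 53516.65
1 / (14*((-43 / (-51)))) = 51 / 602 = 0.08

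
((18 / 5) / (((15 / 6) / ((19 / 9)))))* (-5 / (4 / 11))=-209 / 5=-41.80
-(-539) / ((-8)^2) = 539 / 64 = 8.42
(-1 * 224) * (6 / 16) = -84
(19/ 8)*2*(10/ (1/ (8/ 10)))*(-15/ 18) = -95/ 3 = -31.67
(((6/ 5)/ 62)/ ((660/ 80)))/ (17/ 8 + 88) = 32/ 1229305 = 0.00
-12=-12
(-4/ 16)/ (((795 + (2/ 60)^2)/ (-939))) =211275/ 715501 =0.30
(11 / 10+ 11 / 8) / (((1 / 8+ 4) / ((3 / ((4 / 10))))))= 9 / 2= 4.50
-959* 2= -1918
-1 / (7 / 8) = -8 / 7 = -1.14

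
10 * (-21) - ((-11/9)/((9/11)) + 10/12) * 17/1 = -32201/162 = -198.77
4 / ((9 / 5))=20 / 9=2.22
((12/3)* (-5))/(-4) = 5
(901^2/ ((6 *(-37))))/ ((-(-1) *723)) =-5.06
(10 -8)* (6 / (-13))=-12 / 13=-0.92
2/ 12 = 1/ 6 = 0.17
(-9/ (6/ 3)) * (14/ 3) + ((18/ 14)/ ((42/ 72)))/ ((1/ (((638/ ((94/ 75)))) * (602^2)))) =406606881.13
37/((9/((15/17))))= 185/51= 3.63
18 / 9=2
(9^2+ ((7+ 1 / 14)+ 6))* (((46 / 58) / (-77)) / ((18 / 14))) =-10097 / 13398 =-0.75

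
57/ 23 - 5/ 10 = 91/ 46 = 1.98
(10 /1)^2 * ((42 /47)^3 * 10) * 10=740880000 /103823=7135.99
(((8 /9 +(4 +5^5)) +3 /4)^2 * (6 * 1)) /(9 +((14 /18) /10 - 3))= 9675477.00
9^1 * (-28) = -252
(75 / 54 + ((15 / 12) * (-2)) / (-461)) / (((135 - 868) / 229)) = -1324765 / 3041217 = -0.44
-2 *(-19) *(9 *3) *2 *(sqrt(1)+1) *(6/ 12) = 2052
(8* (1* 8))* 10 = 640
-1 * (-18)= 18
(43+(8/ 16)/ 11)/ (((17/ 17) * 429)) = 947/ 9438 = 0.10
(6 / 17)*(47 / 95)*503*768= 108937728 / 1615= 67453.70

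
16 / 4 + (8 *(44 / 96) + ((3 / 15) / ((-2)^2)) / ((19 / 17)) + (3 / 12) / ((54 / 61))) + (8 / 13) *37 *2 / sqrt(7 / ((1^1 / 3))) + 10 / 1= 592 *sqrt(21) / 273 + 369233 / 20520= 27.93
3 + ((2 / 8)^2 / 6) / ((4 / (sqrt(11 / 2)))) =sqrt(22) / 768 + 3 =3.01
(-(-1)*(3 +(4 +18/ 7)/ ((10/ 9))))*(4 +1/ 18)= 3796/ 105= 36.15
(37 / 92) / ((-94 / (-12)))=111 / 2162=0.05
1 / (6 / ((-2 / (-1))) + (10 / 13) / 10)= 13 / 40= 0.32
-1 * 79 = -79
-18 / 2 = -9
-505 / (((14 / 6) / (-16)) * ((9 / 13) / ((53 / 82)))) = 2783560 / 861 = 3232.94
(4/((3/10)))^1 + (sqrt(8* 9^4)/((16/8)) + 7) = 61/3 + 81* sqrt(2) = 134.88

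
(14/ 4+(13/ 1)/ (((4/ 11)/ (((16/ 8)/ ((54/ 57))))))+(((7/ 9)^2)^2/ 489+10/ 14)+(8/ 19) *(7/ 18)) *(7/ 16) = 34.93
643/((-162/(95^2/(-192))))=5803075/31104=186.57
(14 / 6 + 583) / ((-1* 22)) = -878 / 33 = -26.61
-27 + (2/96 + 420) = 18865/48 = 393.02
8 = 8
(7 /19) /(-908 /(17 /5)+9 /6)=-238 /171551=-0.00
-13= -13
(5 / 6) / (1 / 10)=8.33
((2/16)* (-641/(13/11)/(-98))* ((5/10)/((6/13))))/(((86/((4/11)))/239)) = 153199/202272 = 0.76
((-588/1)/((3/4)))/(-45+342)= -2.64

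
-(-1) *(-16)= -16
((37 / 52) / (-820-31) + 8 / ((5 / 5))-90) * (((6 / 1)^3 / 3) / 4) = -882657 / 598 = -1476.02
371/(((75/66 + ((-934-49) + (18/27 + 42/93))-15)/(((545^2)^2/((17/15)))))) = -200903176195548750/6926803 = -29003737538.88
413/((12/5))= 2065/12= 172.08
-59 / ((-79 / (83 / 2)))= 30.99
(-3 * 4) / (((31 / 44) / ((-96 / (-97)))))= -50688 / 3007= -16.86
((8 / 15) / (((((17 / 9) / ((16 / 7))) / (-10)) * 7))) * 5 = -3840 / 833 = -4.61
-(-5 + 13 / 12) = 47 / 12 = 3.92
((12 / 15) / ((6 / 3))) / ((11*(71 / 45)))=18 / 781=0.02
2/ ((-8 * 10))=-1/ 40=-0.02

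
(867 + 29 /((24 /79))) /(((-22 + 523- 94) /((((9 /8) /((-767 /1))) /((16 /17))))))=-0.00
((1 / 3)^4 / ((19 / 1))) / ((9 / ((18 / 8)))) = 1 / 6156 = 0.00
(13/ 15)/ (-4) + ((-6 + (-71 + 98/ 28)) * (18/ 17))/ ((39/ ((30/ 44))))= -230053/ 145860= -1.58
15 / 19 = 0.79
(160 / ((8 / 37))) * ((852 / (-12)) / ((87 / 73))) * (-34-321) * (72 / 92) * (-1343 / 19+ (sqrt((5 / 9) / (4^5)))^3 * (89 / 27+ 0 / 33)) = -10971564097800 / 12673+ 151475118625 * sqrt(5) / 663883776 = -865742731.17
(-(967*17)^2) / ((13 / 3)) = -810722163 / 13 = -62363243.31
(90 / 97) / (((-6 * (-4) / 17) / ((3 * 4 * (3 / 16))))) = 2295 / 1552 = 1.48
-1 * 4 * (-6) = 24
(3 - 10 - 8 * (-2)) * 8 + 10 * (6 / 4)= 87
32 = 32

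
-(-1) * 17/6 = 17/6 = 2.83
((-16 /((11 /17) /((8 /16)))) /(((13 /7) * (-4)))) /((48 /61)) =7259 /3432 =2.12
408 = 408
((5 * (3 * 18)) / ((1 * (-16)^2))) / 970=27 / 24832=0.00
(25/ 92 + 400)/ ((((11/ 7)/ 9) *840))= 2.73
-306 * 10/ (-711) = 340/ 79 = 4.30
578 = 578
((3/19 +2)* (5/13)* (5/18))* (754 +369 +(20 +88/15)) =185935/702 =264.86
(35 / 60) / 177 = 7 / 2124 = 0.00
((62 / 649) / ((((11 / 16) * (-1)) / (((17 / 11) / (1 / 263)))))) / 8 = -554404 / 78529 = -7.06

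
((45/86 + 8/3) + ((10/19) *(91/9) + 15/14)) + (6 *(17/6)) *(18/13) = 22162324/669123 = 33.12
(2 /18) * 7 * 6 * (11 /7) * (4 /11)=8 /3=2.67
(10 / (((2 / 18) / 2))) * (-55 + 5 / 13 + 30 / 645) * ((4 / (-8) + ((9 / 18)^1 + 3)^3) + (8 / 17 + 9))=-4839383340 / 9503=-509247.96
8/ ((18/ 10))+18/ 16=401/ 72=5.57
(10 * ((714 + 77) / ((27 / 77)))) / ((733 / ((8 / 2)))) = 2436280 / 19791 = 123.10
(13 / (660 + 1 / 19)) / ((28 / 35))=1235 / 50164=0.02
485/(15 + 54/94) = 22795/732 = 31.14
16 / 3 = 5.33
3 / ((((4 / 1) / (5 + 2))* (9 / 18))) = 21 / 2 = 10.50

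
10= 10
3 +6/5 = 4.20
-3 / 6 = -1 / 2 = -0.50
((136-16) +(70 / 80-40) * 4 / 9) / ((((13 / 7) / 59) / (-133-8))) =-35852117 / 78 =-459642.53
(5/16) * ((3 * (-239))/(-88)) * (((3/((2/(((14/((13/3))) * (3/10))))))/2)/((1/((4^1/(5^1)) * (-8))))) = -135513/11440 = -11.85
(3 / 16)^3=27 / 4096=0.01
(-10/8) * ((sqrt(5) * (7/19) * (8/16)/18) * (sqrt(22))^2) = -385 * sqrt(5)/1368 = -0.63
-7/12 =-0.58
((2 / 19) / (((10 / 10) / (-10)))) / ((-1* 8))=0.13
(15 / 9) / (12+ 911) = 5 / 2769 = 0.00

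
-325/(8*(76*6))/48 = -325/175104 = -0.00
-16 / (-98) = 8 / 49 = 0.16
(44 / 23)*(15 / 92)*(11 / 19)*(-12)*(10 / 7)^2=-2178000 / 492499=-4.42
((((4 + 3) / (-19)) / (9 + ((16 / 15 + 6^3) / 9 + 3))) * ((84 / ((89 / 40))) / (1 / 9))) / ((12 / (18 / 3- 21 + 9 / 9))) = 8334900 / 2061329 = 4.04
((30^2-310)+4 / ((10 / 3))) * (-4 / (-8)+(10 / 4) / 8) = 9607 / 20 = 480.35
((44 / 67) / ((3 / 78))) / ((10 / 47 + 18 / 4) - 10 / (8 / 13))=-215072 / 145323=-1.48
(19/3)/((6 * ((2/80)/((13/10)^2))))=3211/45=71.36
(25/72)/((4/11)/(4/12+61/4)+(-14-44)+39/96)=-41140/6821127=-0.01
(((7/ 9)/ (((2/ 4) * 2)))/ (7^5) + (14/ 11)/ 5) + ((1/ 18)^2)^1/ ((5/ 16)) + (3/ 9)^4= 109664/ 396165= 0.28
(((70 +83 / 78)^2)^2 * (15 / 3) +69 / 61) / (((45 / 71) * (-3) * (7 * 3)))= -3193569.69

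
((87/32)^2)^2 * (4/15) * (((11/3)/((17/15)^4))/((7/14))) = 708960792375/10947264512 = 64.76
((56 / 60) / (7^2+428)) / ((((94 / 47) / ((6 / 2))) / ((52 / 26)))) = 14 / 2385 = 0.01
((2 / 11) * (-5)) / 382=-5 / 2101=-0.00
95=95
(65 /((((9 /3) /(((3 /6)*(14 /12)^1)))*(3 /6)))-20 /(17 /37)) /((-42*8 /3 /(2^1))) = 5585 /17136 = 0.33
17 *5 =85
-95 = -95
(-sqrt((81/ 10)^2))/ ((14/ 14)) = -81/ 10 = -8.10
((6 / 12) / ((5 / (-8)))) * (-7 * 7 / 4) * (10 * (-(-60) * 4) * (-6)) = -141120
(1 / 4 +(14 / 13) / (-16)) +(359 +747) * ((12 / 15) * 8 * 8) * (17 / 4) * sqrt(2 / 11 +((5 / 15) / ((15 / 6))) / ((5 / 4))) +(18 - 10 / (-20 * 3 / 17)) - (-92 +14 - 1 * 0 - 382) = 150077 / 312 +1203328 * sqrt(7854) / 825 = 129744.40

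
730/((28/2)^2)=365/98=3.72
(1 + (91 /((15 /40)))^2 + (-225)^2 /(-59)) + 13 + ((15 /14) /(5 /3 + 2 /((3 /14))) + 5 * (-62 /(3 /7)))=4687271315 /81774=57319.82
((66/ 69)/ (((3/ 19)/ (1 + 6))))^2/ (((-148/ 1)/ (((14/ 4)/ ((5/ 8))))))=-59930332/ 880785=-68.04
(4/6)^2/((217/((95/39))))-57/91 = -47329/76167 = -0.62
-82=-82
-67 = -67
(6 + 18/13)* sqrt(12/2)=18.09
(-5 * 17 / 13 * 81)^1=-6885 / 13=-529.62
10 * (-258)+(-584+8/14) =-22144/7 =-3163.43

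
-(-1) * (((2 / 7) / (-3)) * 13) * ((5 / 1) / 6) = -65 / 63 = -1.03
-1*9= -9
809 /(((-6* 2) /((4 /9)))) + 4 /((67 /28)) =-51179 /1809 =-28.29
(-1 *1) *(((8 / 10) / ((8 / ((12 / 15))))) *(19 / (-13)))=38 / 325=0.12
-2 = -2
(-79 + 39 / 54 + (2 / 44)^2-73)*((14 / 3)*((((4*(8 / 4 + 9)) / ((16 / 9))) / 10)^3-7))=-5761.23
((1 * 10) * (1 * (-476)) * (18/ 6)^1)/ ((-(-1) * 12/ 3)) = -3570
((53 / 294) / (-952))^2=2809 / 78337292544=0.00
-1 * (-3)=3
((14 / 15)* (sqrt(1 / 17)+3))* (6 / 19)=0.96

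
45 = 45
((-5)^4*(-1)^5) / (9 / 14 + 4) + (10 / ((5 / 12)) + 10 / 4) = -2811 / 26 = -108.12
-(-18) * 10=180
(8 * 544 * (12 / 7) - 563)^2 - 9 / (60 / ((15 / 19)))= 177174854323 / 3724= 47576491.49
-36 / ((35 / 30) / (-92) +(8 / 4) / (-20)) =99360 / 311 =319.49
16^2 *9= 2304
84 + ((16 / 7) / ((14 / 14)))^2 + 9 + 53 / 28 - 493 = -77005 / 196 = -392.88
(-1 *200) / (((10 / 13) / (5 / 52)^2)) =-125 / 52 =-2.40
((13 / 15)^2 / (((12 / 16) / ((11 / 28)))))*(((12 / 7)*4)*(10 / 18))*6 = 59488 / 6615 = 8.99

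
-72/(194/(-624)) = 22464/97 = 231.59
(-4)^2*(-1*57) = -912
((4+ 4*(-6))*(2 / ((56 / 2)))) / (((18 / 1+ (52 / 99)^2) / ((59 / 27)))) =-107085 / 626927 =-0.17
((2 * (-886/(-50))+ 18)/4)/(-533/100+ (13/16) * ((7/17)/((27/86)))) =-1226448/391469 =-3.13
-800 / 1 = -800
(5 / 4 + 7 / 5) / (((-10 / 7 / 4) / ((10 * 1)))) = -74.20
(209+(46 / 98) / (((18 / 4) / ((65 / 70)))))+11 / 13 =8425223 / 40131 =209.94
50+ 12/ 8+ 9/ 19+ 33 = 3229/ 38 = 84.97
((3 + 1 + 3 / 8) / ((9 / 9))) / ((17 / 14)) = 245 / 68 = 3.60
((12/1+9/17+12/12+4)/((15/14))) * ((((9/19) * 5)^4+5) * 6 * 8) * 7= 444109199744/2215457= 200459.41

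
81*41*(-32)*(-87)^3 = 69980430816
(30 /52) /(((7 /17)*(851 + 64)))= 0.00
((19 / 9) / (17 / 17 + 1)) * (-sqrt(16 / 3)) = -38 * sqrt(3) / 27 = -2.44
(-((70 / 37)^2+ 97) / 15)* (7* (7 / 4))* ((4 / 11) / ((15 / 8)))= -53975656 / 3388275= -15.93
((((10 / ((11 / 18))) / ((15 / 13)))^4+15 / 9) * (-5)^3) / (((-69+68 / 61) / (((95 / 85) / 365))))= 51482660999675 / 225719462463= 228.08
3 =3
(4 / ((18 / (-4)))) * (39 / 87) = -104 / 261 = -0.40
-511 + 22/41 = -20929/41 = -510.46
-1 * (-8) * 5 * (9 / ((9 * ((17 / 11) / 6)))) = 2640 / 17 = 155.29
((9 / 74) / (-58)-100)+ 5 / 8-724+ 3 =-7042117 / 8584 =-820.38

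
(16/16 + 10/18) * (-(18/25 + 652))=-1015.34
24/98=12/49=0.24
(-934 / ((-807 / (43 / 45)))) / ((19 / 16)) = 642592 / 689985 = 0.93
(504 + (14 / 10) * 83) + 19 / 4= 12499 / 20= 624.95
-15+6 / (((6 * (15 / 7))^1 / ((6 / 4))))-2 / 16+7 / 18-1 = -5413 / 360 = -15.04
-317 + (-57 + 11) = -363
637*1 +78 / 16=641.88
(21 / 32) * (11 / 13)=231 / 416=0.56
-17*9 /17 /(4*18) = -1 /8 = -0.12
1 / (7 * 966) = 1 / 6762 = 0.00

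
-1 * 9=-9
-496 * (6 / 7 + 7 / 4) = -9052 / 7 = -1293.14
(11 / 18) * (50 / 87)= 275 / 783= 0.35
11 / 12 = 0.92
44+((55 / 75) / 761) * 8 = 502348 / 11415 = 44.01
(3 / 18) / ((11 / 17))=17 / 66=0.26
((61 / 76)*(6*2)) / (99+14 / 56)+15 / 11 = 121197 / 82973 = 1.46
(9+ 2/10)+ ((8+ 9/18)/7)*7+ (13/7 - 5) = 1019/70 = 14.56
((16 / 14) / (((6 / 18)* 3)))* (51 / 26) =2.24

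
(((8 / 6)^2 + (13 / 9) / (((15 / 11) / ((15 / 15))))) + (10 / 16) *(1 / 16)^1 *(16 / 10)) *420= 43841 / 36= 1217.81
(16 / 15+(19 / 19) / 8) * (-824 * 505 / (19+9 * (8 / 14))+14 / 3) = -20533.70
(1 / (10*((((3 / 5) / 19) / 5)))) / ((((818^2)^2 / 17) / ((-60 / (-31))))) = 8075 / 6939767374328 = 0.00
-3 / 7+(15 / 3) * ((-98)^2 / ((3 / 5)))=1680691 / 21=80032.90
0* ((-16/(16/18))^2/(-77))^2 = 0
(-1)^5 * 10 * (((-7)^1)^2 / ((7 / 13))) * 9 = -8190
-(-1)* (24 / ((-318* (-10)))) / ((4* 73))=1 / 38690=0.00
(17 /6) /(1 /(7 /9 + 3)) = 289 /27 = 10.70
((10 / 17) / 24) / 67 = 0.00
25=25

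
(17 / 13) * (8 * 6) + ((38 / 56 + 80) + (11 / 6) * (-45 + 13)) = 92581 / 1092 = 84.78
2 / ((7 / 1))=0.29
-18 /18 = -1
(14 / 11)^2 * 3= 588 / 121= 4.86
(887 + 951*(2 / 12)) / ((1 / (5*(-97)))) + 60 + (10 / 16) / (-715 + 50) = -539455981 / 1064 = -507007.50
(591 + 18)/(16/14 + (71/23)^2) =57.06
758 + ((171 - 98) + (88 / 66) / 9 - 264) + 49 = 16636 / 27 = 616.15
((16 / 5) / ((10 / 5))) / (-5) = -8 / 25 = -0.32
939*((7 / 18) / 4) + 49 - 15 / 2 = 3187 / 24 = 132.79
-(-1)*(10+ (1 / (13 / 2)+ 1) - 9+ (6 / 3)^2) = 80 / 13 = 6.15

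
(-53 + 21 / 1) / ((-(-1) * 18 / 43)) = -688 / 9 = -76.44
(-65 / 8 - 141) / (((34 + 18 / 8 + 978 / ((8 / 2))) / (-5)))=5965 / 2246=2.66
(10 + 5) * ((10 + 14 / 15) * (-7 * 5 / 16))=-1435 / 4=-358.75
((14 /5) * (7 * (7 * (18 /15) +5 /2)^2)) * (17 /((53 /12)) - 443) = -541999339 /530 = -1022640.26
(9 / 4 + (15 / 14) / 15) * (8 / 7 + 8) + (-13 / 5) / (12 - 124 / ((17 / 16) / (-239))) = 2466765171 / 116223100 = 21.22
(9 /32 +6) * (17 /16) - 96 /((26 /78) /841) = -124007079 /512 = -242201.33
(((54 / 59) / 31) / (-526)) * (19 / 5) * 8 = -4104 / 2405135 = -0.00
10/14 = 5/7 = 0.71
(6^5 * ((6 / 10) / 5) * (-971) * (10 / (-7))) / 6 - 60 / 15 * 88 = 7538176 / 35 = 215376.46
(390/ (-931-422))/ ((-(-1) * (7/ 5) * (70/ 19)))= -1235/ 22099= -0.06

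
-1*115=-115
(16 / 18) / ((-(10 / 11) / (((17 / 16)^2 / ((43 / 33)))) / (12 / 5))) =-34969 / 17200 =-2.03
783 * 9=7047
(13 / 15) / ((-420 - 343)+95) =-13 / 10020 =-0.00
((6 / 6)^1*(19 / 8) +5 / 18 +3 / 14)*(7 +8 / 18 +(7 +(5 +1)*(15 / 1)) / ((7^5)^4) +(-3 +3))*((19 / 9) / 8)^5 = 4782020829866921800459372925 / 175079918992658322140481650688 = 0.03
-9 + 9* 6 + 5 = 50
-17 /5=-3.40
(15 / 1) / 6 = 5 / 2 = 2.50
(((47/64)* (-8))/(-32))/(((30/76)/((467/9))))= 417031/17280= 24.13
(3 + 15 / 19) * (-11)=-41.68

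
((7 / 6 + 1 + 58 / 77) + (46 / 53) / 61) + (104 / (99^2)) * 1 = 1306330241 / 443612862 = 2.94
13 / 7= 1.86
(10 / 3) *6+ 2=22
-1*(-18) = 18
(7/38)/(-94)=-7/3572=-0.00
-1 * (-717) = 717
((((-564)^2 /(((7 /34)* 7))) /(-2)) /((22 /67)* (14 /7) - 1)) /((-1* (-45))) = 40256816 /5635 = 7144.07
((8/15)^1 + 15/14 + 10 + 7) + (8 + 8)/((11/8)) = 69857/2310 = 30.24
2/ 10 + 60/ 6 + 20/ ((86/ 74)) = 5893/ 215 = 27.41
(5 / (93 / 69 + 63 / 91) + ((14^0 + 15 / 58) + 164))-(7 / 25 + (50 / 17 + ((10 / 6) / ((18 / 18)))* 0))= 123666389 / 751825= 164.49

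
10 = 10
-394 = -394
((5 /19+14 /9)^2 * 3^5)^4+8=7088725039877640936089 /16983563041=417387389369.64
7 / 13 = 0.54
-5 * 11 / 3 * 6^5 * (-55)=7840800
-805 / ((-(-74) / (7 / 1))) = -5635 / 74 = -76.15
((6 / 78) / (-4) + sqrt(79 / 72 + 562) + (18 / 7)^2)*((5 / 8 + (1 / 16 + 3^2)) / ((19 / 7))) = 108.22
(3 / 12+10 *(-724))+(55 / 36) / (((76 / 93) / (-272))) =-1766603 / 228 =-7748.26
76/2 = 38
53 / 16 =3.31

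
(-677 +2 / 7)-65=-741.71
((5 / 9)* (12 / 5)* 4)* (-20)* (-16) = 5120 / 3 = 1706.67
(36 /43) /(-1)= -36 /43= -0.84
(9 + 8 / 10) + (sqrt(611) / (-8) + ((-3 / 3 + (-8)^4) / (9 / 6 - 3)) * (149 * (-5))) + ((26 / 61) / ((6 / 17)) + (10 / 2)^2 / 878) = 2033857.95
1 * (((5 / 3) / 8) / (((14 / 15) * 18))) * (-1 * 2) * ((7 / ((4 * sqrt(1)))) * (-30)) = 125 / 96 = 1.30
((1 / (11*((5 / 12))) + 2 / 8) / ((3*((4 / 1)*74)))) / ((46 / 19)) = 1957 / 8986560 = 0.00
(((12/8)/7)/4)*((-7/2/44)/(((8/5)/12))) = -45/1408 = -0.03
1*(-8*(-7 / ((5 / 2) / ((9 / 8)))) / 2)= 63 / 5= 12.60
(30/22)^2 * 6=1350/121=11.16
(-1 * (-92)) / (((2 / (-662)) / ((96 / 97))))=-2923392 / 97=-30138.06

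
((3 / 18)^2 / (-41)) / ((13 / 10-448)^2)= -25 / 7363058841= -0.00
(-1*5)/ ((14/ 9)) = -3.21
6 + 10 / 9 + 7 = 127 / 9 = 14.11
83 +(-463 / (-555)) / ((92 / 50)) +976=1059.45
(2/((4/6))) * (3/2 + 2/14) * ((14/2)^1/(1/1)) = 34.50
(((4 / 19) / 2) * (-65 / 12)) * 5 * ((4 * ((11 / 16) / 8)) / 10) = -715 / 7296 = -0.10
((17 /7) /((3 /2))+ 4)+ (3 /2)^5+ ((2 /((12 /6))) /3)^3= 13.25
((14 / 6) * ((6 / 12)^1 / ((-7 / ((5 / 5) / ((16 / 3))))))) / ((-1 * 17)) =0.00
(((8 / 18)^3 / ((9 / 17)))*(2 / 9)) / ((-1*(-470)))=1088 / 13876515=0.00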